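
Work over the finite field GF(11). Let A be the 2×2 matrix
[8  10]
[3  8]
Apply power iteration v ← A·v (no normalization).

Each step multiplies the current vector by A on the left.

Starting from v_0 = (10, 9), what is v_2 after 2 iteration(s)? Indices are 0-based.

v_2 = (4, 6)

v_0 = (10, 9).
v_1 = A·v_0 = (5, 3).
v_2 = A·v_1 = (4, 6).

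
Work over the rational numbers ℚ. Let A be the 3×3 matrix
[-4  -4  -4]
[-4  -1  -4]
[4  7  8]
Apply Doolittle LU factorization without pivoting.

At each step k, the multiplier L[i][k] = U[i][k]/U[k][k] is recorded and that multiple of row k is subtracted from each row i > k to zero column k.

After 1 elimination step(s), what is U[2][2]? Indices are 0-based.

U[2][2] = 4

k=0: U[0][0]=-4
  eliminate (1,0): mult=1, new row 1: (0, 3, 0); set L[1][0]=1
  eliminate (2,0): mult=-1, new row 2: (0, 3, 4); set L[2][0]=-1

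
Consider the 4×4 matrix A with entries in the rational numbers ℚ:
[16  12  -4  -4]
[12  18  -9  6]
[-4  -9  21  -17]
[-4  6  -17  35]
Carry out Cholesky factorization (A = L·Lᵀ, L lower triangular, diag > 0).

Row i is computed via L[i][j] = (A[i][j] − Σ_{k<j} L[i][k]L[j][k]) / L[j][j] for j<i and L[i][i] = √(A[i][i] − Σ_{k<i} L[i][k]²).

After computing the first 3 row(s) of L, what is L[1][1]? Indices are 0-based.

L[1][1] = 3

Step 1: L[0][0] = √(16) = 4.
  L[1][0] = (12) / L[0][0] = 3.
Step 2: L[1][1] = √(9) = 3.
  L[2][0] = (-4) / L[0][0] = -1.
  L[2][1] = (-6) / L[1][1] = -2.
Step 3: L[2][2] = √(16) = 4.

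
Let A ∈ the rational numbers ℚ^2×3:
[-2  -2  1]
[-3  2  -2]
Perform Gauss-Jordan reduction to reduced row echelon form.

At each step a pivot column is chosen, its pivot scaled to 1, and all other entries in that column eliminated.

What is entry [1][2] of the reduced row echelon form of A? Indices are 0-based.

M[1][2] = -7/10

step 1: normalize row 0 (÷-2) = (1, 1, -1/2)
  row 1: subtract -3×row0 = (0, 5, -7/2)
step 2: normalize row 1 (÷5) = (0, 1, -7/10)
  row 0: subtract 1×row1 = (1, 0, 1/5)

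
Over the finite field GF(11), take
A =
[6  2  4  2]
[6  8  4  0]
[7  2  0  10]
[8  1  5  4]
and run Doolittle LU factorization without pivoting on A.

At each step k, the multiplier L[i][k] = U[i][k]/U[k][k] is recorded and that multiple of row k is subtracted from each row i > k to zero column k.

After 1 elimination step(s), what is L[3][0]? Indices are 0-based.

k=0: U[0][0]=6
  eliminate (1,0): mult=1, new row 1: (0, 6, 0, 9); set L[1][0]=1
  eliminate (2,0): mult=3, new row 2: (0, 7, 10, 4); set L[2][0]=3
  eliminate (3,0): mult=5, new row 3: (0, 2, 7, 5); set L[3][0]=5

L[3][0] = 5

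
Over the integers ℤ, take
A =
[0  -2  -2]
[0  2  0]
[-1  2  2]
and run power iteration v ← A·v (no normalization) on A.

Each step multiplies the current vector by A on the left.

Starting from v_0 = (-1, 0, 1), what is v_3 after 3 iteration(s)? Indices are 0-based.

v_0 = (-1, 0, 1).
v_1 = A·v_0 = (-2, 0, 3).
v_2 = A·v_1 = (-6, 0, 8).
v_3 = A·v_2 = (-16, 0, 22).

v_3 = (-16, 0, 22)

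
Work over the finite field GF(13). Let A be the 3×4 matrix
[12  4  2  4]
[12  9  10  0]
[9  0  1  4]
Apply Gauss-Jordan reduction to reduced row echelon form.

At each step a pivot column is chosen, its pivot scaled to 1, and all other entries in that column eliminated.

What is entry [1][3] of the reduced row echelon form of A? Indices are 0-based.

step 1: normalize row 0 (÷12) = (1, 9, 11, 9)
  row 1: subtract 12×row0 = (0, 5, 8, 9)
  row 2: subtract 9×row0 = (0, 10, 6, 1)
step 2: normalize row 1 (÷5) = (0, 1, 12, 7)
  row 0: subtract 9×row1 = (1, 0, 7, 11)
  row 2: subtract 10×row1 = (0, 0, 3, 9)
step 3: normalize row 2 (÷3) = (0, 0, 1, 3)
  row 0: subtract 7×row2 = (1, 0, 0, 3)
  row 1: subtract 12×row2 = (0, 1, 0, 10)

M[1][3] = 10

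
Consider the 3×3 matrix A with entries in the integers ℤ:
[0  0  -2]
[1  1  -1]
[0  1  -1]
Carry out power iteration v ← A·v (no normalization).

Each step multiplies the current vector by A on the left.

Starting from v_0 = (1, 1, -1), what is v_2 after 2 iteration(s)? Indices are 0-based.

v_2 = (-4, 3, 1)

v_0 = (1, 1, -1).
v_1 = A·v_0 = (2, 3, 2).
v_2 = A·v_1 = (-4, 3, 1).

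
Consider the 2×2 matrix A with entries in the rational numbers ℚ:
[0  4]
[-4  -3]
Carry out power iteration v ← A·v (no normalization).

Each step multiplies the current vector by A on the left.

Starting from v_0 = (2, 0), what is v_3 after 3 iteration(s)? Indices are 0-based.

v_3 = (96, 56)

v_0 = (2, 0).
v_1 = A·v_0 = (0, -8).
v_2 = A·v_1 = (-32, 24).
v_3 = A·v_2 = (96, 56).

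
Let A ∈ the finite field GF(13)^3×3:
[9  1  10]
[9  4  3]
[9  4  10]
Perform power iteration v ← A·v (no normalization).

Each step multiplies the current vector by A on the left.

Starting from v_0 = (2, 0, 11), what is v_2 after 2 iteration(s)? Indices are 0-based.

v_2 = (0, 11, 10)

v_0 = (2, 0, 11).
v_1 = A·v_0 = (11, 12, 11).
v_2 = A·v_1 = (0, 11, 10).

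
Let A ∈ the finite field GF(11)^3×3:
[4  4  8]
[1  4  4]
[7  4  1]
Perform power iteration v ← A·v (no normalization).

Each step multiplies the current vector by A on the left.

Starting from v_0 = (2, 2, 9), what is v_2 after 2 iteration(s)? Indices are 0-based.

v_2 = (3, 0, 6)

v_0 = (2, 2, 9).
v_1 = A·v_0 = (0, 2, 9).
v_2 = A·v_1 = (3, 0, 6).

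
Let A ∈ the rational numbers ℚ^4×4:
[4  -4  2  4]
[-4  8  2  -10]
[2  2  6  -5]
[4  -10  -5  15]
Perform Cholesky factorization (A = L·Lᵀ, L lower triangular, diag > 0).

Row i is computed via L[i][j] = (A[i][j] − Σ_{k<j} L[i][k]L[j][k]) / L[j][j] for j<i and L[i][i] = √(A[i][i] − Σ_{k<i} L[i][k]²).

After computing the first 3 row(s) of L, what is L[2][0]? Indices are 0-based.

Step 1: L[0][0] = √(4) = 2.
  L[1][0] = (-4) / L[0][0] = -2.
Step 2: L[1][1] = √(4) = 2.
  L[2][0] = (2) / L[0][0] = 1.
  L[2][1] = (4) / L[1][1] = 2.
Step 3: L[2][2] = √(1) = 1.

L[2][0] = 1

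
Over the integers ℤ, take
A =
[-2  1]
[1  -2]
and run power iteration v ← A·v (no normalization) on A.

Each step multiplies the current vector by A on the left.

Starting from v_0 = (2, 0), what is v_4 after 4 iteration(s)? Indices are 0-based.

v_0 = (2, 0).
v_1 = A·v_0 = (-4, 2).
v_2 = A·v_1 = (10, -8).
v_3 = A·v_2 = (-28, 26).
v_4 = A·v_3 = (82, -80).

v_4 = (82, -80)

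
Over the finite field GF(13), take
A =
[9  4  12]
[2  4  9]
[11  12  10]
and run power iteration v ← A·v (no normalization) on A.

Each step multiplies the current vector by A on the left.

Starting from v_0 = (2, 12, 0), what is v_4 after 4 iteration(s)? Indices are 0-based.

v_0 = (2, 12, 0).
v_1 = A·v_0 = (1, 0, 10).
v_2 = A·v_1 = (12, 1, 7).
v_3 = A·v_2 = (1, 0, 6).
v_4 = A·v_3 = (3, 4, 6).

v_4 = (3, 4, 6)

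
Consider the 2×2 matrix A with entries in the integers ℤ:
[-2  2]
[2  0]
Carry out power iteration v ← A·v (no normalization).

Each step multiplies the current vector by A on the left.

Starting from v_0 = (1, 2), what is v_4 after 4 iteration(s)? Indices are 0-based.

v_4 = (-16, 16)

v_0 = (1, 2).
v_1 = A·v_0 = (2, 2).
v_2 = A·v_1 = (0, 4).
v_3 = A·v_2 = (8, 0).
v_4 = A·v_3 = (-16, 16).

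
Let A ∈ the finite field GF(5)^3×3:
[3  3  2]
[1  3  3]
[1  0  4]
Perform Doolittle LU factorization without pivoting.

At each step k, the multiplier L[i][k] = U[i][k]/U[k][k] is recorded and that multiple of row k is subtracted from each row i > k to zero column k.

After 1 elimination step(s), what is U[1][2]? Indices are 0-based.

U[1][2] = 4

[col 0] pivot 3
  R1 -= 2*R0 → (0, 2, 4)  (L[1][0] := 2)
  R2 -= 2*R0 → (0, 4, 0)  (L[2][0] := 2)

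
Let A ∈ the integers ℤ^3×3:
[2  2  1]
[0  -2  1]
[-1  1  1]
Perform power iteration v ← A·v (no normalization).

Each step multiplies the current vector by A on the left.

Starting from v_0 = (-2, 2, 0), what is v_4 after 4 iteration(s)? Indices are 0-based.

v_4 = (0, 64, -24)

v_0 = (-2, 2, 0).
v_1 = A·v_0 = (0, -4, 4).
v_2 = A·v_1 = (-4, 12, 0).
v_3 = A·v_2 = (16, -24, 16).
v_4 = A·v_3 = (0, 64, -24).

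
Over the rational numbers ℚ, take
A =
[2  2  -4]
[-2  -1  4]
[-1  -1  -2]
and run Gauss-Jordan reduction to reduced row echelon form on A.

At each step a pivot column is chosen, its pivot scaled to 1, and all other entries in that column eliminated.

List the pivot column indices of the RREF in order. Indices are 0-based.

step 1: normalize row 0 (÷2) = (1, 1, -2)
  row 1: subtract -2×row0 = (0, 1, 0)
  row 2: subtract -1×row0 = (0, 0, -4)
step 2: normalize row 1 (÷1) = (0, 1, 0)
  row 0: subtract 1×row1 = (1, 0, -2)
step 3: normalize row 2 (÷-4) = (0, 0, 1)
  row 0: subtract -2×row2 = (1, 0, 0)

pivot columns: 0, 1, 2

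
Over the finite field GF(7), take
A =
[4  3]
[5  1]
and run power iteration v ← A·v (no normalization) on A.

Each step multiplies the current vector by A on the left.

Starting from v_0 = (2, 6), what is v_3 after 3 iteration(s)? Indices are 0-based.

v_0 = (2, 6).
v_1 = A·v_0 = (5, 2).
v_2 = A·v_1 = (5, 6).
v_3 = A·v_2 = (3, 3).

v_3 = (3, 3)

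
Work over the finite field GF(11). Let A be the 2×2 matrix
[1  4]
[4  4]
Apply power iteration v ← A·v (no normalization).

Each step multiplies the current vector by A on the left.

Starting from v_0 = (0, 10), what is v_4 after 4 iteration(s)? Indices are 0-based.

v_4 = (10, 6)

v_0 = (0, 10).
v_1 = A·v_0 = (7, 7).
v_2 = A·v_1 = (2, 1).
v_3 = A·v_2 = (6, 1).
v_4 = A·v_3 = (10, 6).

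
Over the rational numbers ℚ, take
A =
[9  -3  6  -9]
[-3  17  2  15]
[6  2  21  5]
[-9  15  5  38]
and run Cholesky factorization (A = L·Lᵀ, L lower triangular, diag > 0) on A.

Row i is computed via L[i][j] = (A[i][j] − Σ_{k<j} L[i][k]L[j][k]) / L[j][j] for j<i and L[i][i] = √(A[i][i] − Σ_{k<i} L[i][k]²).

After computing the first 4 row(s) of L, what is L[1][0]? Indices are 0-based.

L[1][0] = -1

Step 1: L[0][0] = √(9) = 3.
  L[1][0] = (-3) / L[0][0] = -1.
Step 2: L[1][1] = √(16) = 4.
  L[2][0] = (6) / L[0][0] = 2.
  L[2][1] = (4) / L[1][1] = 1.
Step 3: L[2][2] = √(16) = 4.
  L[3][0] = (-9) / L[0][0] = -3.
  L[3][1] = (12) / L[1][1] = 3.
  L[3][2] = (8) / L[2][2] = 2.
Step 4: L[3][3] = √(16) = 4.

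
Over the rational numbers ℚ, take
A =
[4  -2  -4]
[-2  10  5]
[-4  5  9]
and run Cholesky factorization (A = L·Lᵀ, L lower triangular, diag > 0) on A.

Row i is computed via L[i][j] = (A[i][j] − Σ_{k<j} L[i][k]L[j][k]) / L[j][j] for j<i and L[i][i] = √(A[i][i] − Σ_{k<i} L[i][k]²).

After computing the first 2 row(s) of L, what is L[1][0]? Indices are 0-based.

L[1][0] = -1

Step 1: L[0][0] = √(4) = 2.
  L[1][0] = (-2) / L[0][0] = -1.
Step 2: L[1][1] = √(9) = 3.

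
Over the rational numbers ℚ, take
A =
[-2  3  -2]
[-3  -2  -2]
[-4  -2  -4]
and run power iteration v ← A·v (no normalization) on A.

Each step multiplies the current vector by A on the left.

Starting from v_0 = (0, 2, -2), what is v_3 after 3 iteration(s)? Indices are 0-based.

v_0 = (0, 2, -2).
v_1 = A·v_0 = (10, 0, 4).
v_2 = A·v_1 = (-28, -38, -56).
v_3 = A·v_2 = (54, 272, 412).

v_3 = (54, 272, 412)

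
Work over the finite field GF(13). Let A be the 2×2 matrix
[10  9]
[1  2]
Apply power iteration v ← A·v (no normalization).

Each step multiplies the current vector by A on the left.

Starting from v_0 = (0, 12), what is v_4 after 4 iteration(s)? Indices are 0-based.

v_0 = (0, 12).
v_1 = A·v_0 = (4, 11).
v_2 = A·v_1 = (9, 0).
v_3 = A·v_2 = (12, 9).
v_4 = A·v_3 = (6, 4).

v_4 = (6, 4)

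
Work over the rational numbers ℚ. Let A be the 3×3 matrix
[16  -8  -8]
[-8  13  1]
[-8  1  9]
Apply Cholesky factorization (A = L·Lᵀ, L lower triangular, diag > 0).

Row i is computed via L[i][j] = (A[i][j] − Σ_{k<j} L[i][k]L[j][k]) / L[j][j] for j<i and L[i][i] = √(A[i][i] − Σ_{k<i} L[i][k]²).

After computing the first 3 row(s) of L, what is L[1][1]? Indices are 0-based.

Step 1: L[0][0] = √(16) = 4.
  L[1][0] = (-8) / L[0][0] = -2.
Step 2: L[1][1] = √(9) = 3.
  L[2][0] = (-8) / L[0][0] = -2.
  L[2][1] = (-3) / L[1][1] = -1.
Step 3: L[2][2] = √(4) = 2.

L[1][1] = 3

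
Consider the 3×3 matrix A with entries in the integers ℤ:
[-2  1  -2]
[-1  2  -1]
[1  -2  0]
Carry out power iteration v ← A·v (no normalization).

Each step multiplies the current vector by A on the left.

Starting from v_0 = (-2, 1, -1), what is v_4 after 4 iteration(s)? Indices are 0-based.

v_4 = (18, 36, -21)

v_0 = (-2, 1, -1).
v_1 = A·v_0 = (7, 5, -4).
v_2 = A·v_1 = (-1, 7, -3).
v_3 = A·v_2 = (15, 18, -15).
v_4 = A·v_3 = (18, 36, -21).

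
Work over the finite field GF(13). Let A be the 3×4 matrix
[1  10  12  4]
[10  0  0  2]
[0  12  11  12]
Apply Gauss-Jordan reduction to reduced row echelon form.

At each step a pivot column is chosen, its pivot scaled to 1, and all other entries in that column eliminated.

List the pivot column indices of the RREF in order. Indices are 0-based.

pivot columns: 0, 1, 2

pivot(0,0)=1: scale R0 → (1, 10, 12, 4)
  clear (1,0): R1 −= (10)R0 → (0, 4, 10, 1)
pivot(1,1)=4: scale R1 → (0, 1, 9, 10)
  clear (0,1): R0 −= (10)R1 → (1, 0, 0, 8)
  clear (2,1): R2 −= (12)R1 → (0, 0, 7, 9)
pivot(2,2)=7: scale R2 → (0, 0, 1, 5)
  clear (1,2): R1 −= (9)R2 → (0, 1, 0, 4)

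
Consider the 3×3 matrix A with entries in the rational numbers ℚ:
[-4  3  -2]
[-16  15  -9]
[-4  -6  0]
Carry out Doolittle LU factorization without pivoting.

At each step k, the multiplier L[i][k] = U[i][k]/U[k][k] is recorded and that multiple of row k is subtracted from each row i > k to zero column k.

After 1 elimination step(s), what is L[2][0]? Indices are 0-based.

L[2][0] = 1

Step 1: pivot at (0,0) is -4.
  row1 ← row1 − (4)·row0  ⇒  L[1][0]=4, U row1=(0, 3, -1)
  row2 ← row2 − (1)·row0  ⇒  L[2][0]=1, U row2=(0, -9, 2)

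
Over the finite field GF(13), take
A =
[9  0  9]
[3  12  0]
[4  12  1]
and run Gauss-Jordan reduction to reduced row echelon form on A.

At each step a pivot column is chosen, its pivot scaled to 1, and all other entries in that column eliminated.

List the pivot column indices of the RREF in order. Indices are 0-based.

pivot columns: 0, 1

step 1: normalize row 0 (÷9) = (1, 0, 1)
  row 1: subtract 3×row0 = (0, 12, 10)
  row 2: subtract 4×row0 = (0, 12, 10)
step 2: normalize row 1 (÷12) = (0, 1, 3)
  row 2: subtract 12×row1 = (0, 0, 0)
skip col 2 (zero from row 2)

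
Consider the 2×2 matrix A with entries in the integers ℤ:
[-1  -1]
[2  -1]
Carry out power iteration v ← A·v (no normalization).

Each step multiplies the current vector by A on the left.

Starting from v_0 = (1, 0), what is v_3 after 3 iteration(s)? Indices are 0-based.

v_0 = (1, 0).
v_1 = A·v_0 = (-1, 2).
v_2 = A·v_1 = (-1, -4).
v_3 = A·v_2 = (5, 2).

v_3 = (5, 2)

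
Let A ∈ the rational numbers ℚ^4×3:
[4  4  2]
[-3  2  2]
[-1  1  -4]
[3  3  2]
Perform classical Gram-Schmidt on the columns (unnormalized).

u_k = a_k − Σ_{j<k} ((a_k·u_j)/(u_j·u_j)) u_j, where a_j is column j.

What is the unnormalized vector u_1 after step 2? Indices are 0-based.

u_1 = (68/35, 124/35, 53/35, 51/35)

Step 1: u_0 = a_0 = (4, -3, -1, 3).
Step 2: u_1 = a_1 − (18/35)·u_0 = (68/35, 124/35, 53/35, 51/35).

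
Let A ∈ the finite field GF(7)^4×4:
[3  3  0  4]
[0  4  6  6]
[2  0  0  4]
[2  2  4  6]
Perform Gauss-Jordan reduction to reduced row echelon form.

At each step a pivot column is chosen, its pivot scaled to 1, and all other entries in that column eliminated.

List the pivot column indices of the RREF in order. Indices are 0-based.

pivot columns: 0, 1, 2, 3

[1] R0 /= 3  ⇒  (1, 1, 0, 6)
     R2 -= 2·R0  ⇒  (0, 5, 0, 6)
     R3 -= 2·R0  ⇒  (0, 0, 4, 1)
[2] R1 /= 4  ⇒  (0, 1, 5, 5)
     R0 -= 1·R1  ⇒  (1, 0, 2, 1)
     R2 -= 5·R1  ⇒  (0, 0, 3, 2)
[3] R2 /= 3  ⇒  (0, 0, 1, 3)
     R0 -= 2·R2  ⇒  (1, 0, 0, 2)
     R1 -= 5·R2  ⇒  (0, 1, 0, 4)
     R3 -= 4·R2  ⇒  (0, 0, 0, 3)
[4] R3 /= 3  ⇒  (0, 0, 0, 1)
     R0 -= 2·R3  ⇒  (1, 0, 0, 0)
     R1 -= 4·R3  ⇒  (0, 1, 0, 0)
     R2 -= 3·R3  ⇒  (0, 0, 1, 0)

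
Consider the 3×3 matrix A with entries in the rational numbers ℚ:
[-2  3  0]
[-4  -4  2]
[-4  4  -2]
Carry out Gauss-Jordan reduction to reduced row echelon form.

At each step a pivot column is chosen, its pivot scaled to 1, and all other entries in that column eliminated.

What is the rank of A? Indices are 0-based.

pivot(0,0)=-2: scale R0 → (1, -3/2, 0)
  clear (1,0): R1 −= (-4)R0 → (0, -10, 2)
  clear (2,0): R2 −= (-4)R0 → (0, -2, -2)
pivot(1,1)=-10: scale R1 → (0, 1, -1/5)
  clear (0,1): R0 −= (-3/2)R1 → (1, 0, -3/10)
  clear (2,1): R2 −= (-2)R1 → (0, 0, -12/5)
pivot(2,2)=-12/5: scale R2 → (0, 0, 1)
  clear (0,2): R0 −= (-3/10)R2 → (1, 0, 0)
  clear (1,2): R1 −= (-1/5)R2 → (0, 1, 0)

rank = 3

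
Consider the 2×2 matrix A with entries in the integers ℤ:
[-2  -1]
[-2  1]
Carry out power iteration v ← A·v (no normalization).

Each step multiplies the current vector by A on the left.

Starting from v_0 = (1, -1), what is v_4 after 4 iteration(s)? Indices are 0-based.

v_4 = (29, 7)

v_0 = (1, -1).
v_1 = A·v_0 = (-1, -3).
v_2 = A·v_1 = (5, -1).
v_3 = A·v_2 = (-9, -11).
v_4 = A·v_3 = (29, 7).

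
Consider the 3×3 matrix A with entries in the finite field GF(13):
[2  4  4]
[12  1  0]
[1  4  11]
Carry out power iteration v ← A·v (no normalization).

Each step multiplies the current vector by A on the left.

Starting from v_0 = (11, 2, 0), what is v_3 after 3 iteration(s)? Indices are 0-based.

v_3 = (11, 4, 6)

v_0 = (11, 2, 0).
v_1 = A·v_0 = (4, 4, 6).
v_2 = A·v_1 = (9, 0, 8).
v_3 = A·v_2 = (11, 4, 6).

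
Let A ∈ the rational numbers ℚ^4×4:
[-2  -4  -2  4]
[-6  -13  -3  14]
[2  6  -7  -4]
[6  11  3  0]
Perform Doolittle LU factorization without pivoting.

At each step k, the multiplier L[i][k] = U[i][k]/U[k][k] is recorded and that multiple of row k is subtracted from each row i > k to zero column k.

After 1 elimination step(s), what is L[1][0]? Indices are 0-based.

k=0: U[0][0]=-2
  eliminate (1,0): mult=3, new row 1: (0, -1, 3, 2); set L[1][0]=3
  eliminate (2,0): mult=-1, new row 2: (0, 2, -9, 0); set L[2][0]=-1
  eliminate (3,0): mult=-3, new row 3: (0, -1, -3, 12); set L[3][0]=-3

L[1][0] = 3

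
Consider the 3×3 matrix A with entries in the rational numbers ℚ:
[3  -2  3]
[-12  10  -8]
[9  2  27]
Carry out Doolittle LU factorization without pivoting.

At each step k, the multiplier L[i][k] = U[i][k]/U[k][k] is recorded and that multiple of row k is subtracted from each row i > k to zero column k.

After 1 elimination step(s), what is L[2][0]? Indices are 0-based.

L[2][0] = 3

Step 1: pivot at (0,0) is 3.
  row1 ← row1 − (-4)·row0  ⇒  L[1][0]=-4, U row1=(0, 2, 4)
  row2 ← row2 − (3)·row0  ⇒  L[2][0]=3, U row2=(0, 8, 18)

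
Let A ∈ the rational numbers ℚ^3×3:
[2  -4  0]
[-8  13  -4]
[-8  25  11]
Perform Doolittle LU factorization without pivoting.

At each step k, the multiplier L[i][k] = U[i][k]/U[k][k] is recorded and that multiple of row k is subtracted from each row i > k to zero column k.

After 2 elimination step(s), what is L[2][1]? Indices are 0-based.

k=0: U[0][0]=2
  eliminate (1,0): mult=-4, new row 1: (0, -3, -4); set L[1][0]=-4
  eliminate (2,0): mult=-4, new row 2: (0, 9, 11); set L[2][0]=-4
k=1: U[1][1]=-3
  eliminate (2,1): mult=-3, new row 2: (0, 0, -1); set L[2][1]=-3

L[2][1] = -3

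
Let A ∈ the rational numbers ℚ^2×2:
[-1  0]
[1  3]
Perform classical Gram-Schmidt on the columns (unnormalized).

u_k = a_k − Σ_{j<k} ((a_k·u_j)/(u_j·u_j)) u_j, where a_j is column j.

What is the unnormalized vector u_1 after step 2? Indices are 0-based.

u_1 = (3/2, 3/2)

Step 1: u_0 = a_0 = (-1, 1).
Step 2: u_1 = a_1 − (3/2)·u_0 = (3/2, 3/2).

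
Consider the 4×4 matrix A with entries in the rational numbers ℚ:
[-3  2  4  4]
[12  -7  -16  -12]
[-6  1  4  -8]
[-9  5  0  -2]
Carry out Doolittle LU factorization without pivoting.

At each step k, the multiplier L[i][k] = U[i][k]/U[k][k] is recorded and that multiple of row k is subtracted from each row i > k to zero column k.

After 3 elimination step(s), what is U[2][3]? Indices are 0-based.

U[2][3] = -4

Step 1: pivot at (0,0) is -3.
  row1 ← row1 − (-4)·row0  ⇒  L[1][0]=-4, U row1=(0, 1, 0, 4)
  row2 ← row2 − (2)·row0  ⇒  L[2][0]=2, U row2=(0, -3, -4, -16)
  row3 ← row3 − (3)·row0  ⇒  L[3][0]=3, U row3=(0, -1, -12, -14)
Step 2: pivot at (1,1) is 1.
  row2 ← row2 − (-3)·row1  ⇒  L[2][1]=-3, U row2=(0, 0, -4, -4)
  row3 ← row3 − (-1)·row1  ⇒  L[3][1]=-1, U row3=(0, 0, -12, -10)
Step 3: pivot at (2,2) is -4.
  row3 ← row3 − (3)·row2  ⇒  L[3][2]=3, U row3=(0, 0, 0, 2)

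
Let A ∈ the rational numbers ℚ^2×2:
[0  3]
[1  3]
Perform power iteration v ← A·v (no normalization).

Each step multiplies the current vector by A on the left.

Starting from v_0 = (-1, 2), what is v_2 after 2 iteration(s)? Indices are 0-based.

v_2 = (15, 21)

v_0 = (-1, 2).
v_1 = A·v_0 = (6, 5).
v_2 = A·v_1 = (15, 21).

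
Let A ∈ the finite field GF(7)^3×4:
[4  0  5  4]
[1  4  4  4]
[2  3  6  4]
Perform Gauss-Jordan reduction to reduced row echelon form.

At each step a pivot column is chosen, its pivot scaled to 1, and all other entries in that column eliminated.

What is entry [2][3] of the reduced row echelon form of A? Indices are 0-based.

pivot(0,0)=4: scale R0 → (1, 0, 3, 1)
  clear (1,0): R1 −= (1)R0 → (0, 4, 1, 3)
  clear (2,0): R2 −= (2)R0 → (0, 3, 0, 2)
pivot(1,1)=4: scale R1 → (0, 1, 2, 6)
  clear (2,1): R2 −= (3)R1 → (0, 0, 1, 5)
pivot(2,2)=1: scale R2 → (0, 0, 1, 5)
  clear (0,2): R0 −= (3)R2 → (1, 0, 0, 0)
  clear (1,2): R1 −= (2)R2 → (0, 1, 0, 3)

M[2][3] = 5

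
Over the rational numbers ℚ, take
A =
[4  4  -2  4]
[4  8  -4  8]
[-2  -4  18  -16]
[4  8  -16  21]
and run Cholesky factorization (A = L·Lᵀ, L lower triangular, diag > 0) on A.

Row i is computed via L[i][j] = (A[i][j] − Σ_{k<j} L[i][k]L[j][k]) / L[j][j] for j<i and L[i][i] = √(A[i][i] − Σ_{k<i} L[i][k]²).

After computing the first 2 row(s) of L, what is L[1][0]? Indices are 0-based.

L[1][0] = 2

Step 1: L[0][0] = √(4) = 2.
  L[1][0] = (4) / L[0][0] = 2.
Step 2: L[1][1] = √(4) = 2.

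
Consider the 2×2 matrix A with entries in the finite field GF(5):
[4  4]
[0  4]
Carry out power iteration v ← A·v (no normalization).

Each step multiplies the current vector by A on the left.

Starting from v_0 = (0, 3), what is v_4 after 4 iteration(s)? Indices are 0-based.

v_4 = (2, 3)

v_0 = (0, 3).
v_1 = A·v_0 = (2, 2).
v_2 = A·v_1 = (1, 3).
v_3 = A·v_2 = (1, 2).
v_4 = A·v_3 = (2, 3).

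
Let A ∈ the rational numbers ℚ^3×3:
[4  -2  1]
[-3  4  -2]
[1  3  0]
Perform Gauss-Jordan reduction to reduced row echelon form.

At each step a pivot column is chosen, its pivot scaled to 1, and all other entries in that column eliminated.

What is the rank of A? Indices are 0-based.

rank = 3

pivot(0,0)=4: scale R0 → (1, -1/2, 1/4)
  clear (1,0): R1 −= (-3)R0 → (0, 5/2, -5/4)
  clear (2,0): R2 −= (1)R0 → (0, 7/2, -1/4)
pivot(1,1)=5/2: scale R1 → (0, 1, -1/2)
  clear (0,1): R0 −= (-1/2)R1 → (1, 0, 0)
  clear (2,1): R2 −= (7/2)R1 → (0, 0, 3/2)
pivot(2,2)=3/2: scale R2 → (0, 0, 1)
  clear (1,2): R1 −= (-1/2)R2 → (0, 1, 0)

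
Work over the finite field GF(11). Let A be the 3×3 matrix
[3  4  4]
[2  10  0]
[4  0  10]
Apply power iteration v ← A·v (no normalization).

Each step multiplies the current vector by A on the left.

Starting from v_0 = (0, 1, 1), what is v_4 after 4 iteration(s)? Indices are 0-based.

v_4 = (4, 8, 4)

v_0 = (0, 1, 1).
v_1 = A·v_0 = (8, 10, 10).
v_2 = A·v_1 = (5, 6, 0).
v_3 = A·v_2 = (6, 4, 9).
v_4 = A·v_3 = (4, 8, 4).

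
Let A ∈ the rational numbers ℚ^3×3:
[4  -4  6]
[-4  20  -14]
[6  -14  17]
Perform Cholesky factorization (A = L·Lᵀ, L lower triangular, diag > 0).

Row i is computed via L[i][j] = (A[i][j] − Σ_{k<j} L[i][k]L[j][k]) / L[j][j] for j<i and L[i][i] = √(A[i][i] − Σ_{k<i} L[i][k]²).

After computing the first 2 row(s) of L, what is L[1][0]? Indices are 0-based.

Step 1: L[0][0] = √(4) = 2.
  L[1][0] = (-4) / L[0][0] = -2.
Step 2: L[1][1] = √(16) = 4.

L[1][0] = -2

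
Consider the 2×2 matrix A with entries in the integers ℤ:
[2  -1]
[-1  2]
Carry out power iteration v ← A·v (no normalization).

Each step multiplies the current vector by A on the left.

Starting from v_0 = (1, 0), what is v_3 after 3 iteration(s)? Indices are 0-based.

v_3 = (14, -13)

v_0 = (1, 0).
v_1 = A·v_0 = (2, -1).
v_2 = A·v_1 = (5, -4).
v_3 = A·v_2 = (14, -13).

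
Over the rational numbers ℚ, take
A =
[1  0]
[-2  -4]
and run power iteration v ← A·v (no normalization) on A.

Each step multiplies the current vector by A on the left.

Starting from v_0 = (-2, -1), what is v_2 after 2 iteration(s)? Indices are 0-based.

v_0 = (-2, -1).
v_1 = A·v_0 = (-2, 8).
v_2 = A·v_1 = (-2, -28).

v_2 = (-2, -28)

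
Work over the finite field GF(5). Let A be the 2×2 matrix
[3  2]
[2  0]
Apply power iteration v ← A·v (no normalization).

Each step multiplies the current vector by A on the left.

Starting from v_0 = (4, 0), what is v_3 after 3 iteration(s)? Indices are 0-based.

v_0 = (4, 0).
v_1 = A·v_0 = (2, 3).
v_2 = A·v_1 = (2, 4).
v_3 = A·v_2 = (4, 4).

v_3 = (4, 4)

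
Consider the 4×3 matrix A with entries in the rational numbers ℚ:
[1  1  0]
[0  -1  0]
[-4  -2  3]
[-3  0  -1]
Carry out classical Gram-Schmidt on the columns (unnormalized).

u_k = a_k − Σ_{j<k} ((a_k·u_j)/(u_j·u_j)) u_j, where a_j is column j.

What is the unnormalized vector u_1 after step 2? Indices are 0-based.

u_1 = (17/26, -1, -8/13, 27/26)

Step 1: u_0 = a_0 = (1, 0, -4, -3).
Step 2: u_1 = a_1 − (9/26)·u_0 = (17/26, -1, -8/13, 27/26).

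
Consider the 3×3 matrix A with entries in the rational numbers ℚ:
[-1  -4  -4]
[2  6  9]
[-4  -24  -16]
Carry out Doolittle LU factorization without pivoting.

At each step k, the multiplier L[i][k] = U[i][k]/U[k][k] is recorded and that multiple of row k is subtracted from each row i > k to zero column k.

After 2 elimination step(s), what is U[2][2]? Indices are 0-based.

k=0: U[0][0]=-1
  eliminate (1,0): mult=-2, new row 1: (0, -2, 1); set L[1][0]=-2
  eliminate (2,0): mult=4, new row 2: (0, -8, 0); set L[2][0]=4
k=1: U[1][1]=-2
  eliminate (2,1): mult=4, new row 2: (0, 0, -4); set L[2][1]=4

U[2][2] = -4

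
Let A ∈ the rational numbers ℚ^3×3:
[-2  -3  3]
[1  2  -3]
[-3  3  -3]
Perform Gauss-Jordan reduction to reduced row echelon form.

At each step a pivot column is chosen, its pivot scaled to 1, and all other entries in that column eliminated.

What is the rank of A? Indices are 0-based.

pivot(0,0)=-2: scale R0 → (1, 3/2, -3/2)
  clear (1,0): R1 −= (1)R0 → (0, 1/2, -3/2)
  clear (2,0): R2 −= (-3)R0 → (0, 15/2, -15/2)
pivot(1,1)=1/2: scale R1 → (0, 1, -3)
  clear (0,1): R0 −= (3/2)R1 → (1, 0, 3)
  clear (2,1): R2 −= (15/2)R1 → (0, 0, 15)
pivot(2,2)=15: scale R2 → (0, 0, 1)
  clear (0,2): R0 −= (3)R2 → (1, 0, 0)
  clear (1,2): R1 −= (-3)R2 → (0, 1, 0)

rank = 3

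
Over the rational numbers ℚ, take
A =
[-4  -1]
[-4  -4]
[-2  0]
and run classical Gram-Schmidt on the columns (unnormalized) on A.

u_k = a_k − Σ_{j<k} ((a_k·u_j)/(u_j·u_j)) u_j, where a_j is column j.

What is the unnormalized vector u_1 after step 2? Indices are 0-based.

Step 1: u_0 = a_0 = (-4, -4, -2).
Step 2: u_1 = a_1 − (5/9)·u_0 = (11/9, -16/9, 10/9).

u_1 = (11/9, -16/9, 10/9)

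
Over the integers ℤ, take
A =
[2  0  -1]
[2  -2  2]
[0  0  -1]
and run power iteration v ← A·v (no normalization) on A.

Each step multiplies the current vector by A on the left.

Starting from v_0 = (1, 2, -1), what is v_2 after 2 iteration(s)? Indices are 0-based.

v_2 = (5, 16, -1)

v_0 = (1, 2, -1).
v_1 = A·v_0 = (3, -4, 1).
v_2 = A·v_1 = (5, 16, -1).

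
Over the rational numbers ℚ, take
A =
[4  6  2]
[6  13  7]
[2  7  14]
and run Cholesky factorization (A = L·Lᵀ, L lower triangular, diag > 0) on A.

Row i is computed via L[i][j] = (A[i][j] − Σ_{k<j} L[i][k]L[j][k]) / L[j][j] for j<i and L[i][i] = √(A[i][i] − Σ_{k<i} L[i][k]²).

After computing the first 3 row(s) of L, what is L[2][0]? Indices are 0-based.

Step 1: L[0][0] = √(4) = 2.
  L[1][0] = (6) / L[0][0] = 3.
Step 2: L[1][1] = √(4) = 2.
  L[2][0] = (2) / L[0][0] = 1.
  L[2][1] = (4) / L[1][1] = 2.
Step 3: L[2][2] = √(9) = 3.

L[2][0] = 1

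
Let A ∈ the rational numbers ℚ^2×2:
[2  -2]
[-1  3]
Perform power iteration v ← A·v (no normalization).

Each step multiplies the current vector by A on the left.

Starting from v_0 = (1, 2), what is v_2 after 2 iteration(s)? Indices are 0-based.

v_0 = (1, 2).
v_1 = A·v_0 = (-2, 5).
v_2 = A·v_1 = (-14, 17).

v_2 = (-14, 17)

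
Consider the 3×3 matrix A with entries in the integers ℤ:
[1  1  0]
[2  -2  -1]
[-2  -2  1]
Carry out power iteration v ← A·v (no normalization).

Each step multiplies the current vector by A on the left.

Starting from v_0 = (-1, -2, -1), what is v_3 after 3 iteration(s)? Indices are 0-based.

v_0 = (-1, -2, -1).
v_1 = A·v_0 = (-3, 3, 5).
v_2 = A·v_1 = (0, -17, 5).
v_3 = A·v_2 = (-17, 29, 39).

v_3 = (-17, 29, 39)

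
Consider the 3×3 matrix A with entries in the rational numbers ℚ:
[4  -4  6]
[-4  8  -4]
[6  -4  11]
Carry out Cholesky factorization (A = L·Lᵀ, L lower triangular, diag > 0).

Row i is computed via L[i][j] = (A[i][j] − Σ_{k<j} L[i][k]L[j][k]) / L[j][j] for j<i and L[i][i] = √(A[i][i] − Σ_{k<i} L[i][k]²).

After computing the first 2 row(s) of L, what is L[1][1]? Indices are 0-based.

L[1][1] = 2

Step 1: L[0][0] = √(4) = 2.
  L[1][0] = (-4) / L[0][0] = -2.
Step 2: L[1][1] = √(4) = 2.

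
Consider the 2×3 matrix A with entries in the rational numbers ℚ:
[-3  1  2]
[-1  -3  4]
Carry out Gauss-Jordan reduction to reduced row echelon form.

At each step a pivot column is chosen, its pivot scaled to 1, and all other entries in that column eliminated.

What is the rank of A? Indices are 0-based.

[1] R0 /= -3  ⇒  (1, -1/3, -2/3)
     R1 -= -1·R0  ⇒  (0, -10/3, 10/3)
[2] R1 /= -10/3  ⇒  (0, 1, -1)
     R0 -= -1/3·R1  ⇒  (1, 0, -1)

rank = 2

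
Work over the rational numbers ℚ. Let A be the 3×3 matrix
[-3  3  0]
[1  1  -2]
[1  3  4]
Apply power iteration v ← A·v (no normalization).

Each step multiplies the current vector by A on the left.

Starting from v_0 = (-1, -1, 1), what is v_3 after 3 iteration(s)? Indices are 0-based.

v_0 = (-1, -1, 1).
v_1 = A·v_0 = (0, -4, 0).
v_2 = A·v_1 = (-12, -4, -12).
v_3 = A·v_2 = (24, 8, -72).

v_3 = (24, 8, -72)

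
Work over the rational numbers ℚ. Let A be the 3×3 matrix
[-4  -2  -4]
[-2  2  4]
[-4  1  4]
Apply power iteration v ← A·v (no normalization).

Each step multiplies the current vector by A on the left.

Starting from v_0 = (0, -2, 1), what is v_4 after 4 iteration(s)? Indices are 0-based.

v_4 = (-352, 448, 416)

v_0 = (0, -2, 1).
v_1 = A·v_0 = (0, 0, 2).
v_2 = A·v_1 = (-8, 8, 8).
v_3 = A·v_2 = (-16, 64, 72).
v_4 = A·v_3 = (-352, 448, 416).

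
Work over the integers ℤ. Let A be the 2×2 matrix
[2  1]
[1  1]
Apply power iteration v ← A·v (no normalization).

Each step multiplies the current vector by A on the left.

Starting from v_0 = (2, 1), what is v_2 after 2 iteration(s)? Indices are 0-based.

v_2 = (13, 8)

v_0 = (2, 1).
v_1 = A·v_0 = (5, 3).
v_2 = A·v_1 = (13, 8).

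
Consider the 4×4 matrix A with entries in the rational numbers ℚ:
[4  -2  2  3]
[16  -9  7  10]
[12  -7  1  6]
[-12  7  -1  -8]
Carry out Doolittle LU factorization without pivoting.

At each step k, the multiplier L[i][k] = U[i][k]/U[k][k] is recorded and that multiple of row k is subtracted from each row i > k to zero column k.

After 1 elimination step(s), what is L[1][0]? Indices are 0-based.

[col 0] pivot 4
  R1 -= 4*R0 → (0, -1, -1, -2)  (L[1][0] := 4)
  R2 -= 3*R0 → (0, -1, -5, -3)  (L[2][0] := 3)
  R3 -= -3*R0 → (0, 1, 5, 1)  (L[3][0] := -3)

L[1][0] = 4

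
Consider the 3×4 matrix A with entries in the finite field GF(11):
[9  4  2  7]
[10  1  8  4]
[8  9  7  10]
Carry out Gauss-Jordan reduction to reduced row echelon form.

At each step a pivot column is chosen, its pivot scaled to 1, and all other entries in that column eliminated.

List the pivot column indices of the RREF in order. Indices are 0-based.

[1] R0 /= 9  ⇒  (1, 9, 10, 2)
     R1 -= 10·R0  ⇒  (0, 10, 7, 6)
     R2 -= 8·R0  ⇒  (0, 3, 4, 5)
[2] R1 /= 10  ⇒  (0, 1, 4, 5)
     R0 -= 9·R1  ⇒  (1, 0, 7, 1)
     R2 -= 3·R1  ⇒  (0, 0, 3, 1)
[3] R2 /= 3  ⇒  (0, 0, 1, 4)
     R0 -= 7·R2  ⇒  (1, 0, 0, 6)
     R1 -= 4·R2  ⇒  (0, 1, 0, 0)

pivot columns: 0, 1, 2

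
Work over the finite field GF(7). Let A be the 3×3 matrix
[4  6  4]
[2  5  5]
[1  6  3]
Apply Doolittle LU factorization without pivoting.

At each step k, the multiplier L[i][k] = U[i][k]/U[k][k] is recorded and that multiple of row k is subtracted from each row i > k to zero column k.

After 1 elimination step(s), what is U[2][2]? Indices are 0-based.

Step 1: pivot at (0,0) is 4.
  row1 ← row1 − (4)·row0  ⇒  L[1][0]=4, U row1=(0, 2, 3)
  row2 ← row2 − (2)·row0  ⇒  L[2][0]=2, U row2=(0, 1, 2)

U[2][2] = 2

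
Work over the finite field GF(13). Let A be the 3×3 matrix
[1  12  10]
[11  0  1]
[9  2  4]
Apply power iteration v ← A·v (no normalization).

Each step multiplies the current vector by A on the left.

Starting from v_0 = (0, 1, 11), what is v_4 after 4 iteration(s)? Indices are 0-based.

v_4 = (7, 8, 4)

v_0 = (0, 1, 11).
v_1 = A·v_0 = (5, 11, 7).
v_2 = A·v_1 = (12, 10, 4).
v_3 = A·v_2 = (3, 6, 1).
v_4 = A·v_3 = (7, 8, 4).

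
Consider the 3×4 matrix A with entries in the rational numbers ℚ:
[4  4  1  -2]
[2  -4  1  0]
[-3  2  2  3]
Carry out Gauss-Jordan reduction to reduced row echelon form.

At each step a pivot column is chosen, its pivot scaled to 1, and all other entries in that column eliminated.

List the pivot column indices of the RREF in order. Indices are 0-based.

step 1: normalize row 0 (÷4) = (1, 1, 1/4, -1/2)
  row 1: subtract 2×row0 = (0, -6, 1/2, 1)
  row 2: subtract -3×row0 = (0, 5, 11/4, 3/2)
step 2: normalize row 1 (÷-6) = (0, 1, -1/12, -1/6)
  row 0: subtract 1×row1 = (1, 0, 1/3, -1/3)
  row 2: subtract 5×row1 = (0, 0, 19/6, 7/3)
step 3: normalize row 2 (÷19/6) = (0, 0, 1, 14/19)
  row 0: subtract 1/3×row2 = (1, 0, 0, -11/19)
  row 1: subtract -1/12×row2 = (0, 1, 0, -2/19)

pivot columns: 0, 1, 2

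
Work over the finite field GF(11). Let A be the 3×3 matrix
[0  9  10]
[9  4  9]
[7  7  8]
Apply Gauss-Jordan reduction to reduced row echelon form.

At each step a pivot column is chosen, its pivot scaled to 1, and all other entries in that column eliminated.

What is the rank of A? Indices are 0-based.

rank = 3

step 1: exchange rows 0,1
step 1: normalize row 0 (÷9) = (1, 9, 1)
  row 2: subtract 7×row0 = (0, 10, 1)
step 2: normalize row 1 (÷9) = (0, 1, 6)
  row 0: subtract 9×row1 = (1, 0, 2)
  row 2: subtract 10×row1 = (0, 0, 7)
step 3: normalize row 2 (÷7) = (0, 0, 1)
  row 0: subtract 2×row2 = (1, 0, 0)
  row 1: subtract 6×row2 = (0, 1, 0)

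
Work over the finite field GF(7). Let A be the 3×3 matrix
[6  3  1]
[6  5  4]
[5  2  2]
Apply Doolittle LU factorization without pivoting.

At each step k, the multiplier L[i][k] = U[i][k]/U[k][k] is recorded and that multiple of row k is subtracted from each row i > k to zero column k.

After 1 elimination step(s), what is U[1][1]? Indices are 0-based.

[col 0] pivot 6
  R1 -= 1*R0 → (0, 2, 3)  (L[1][0] := 1)
  R2 -= 2*R0 → (0, 3, 0)  (L[2][0] := 2)

U[1][1] = 2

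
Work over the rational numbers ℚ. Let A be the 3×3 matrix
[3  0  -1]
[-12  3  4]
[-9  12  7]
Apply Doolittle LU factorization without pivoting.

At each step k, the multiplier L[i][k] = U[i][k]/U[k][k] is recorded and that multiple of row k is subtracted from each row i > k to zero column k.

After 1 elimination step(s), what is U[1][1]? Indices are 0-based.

Step 1: pivot at (0,0) is 3.
  row1 ← row1 − (-4)·row0  ⇒  L[1][0]=-4, U row1=(0, 3, 0)
  row2 ← row2 − (-3)·row0  ⇒  L[2][0]=-3, U row2=(0, 12, 4)

U[1][1] = 3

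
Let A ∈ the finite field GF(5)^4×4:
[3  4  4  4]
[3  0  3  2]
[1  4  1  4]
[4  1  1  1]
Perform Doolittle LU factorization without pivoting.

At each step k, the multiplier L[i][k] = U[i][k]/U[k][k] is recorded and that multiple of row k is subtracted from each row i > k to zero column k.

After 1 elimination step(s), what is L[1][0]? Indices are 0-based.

Step 1: pivot at (0,0) is 3.
  row1 ← row1 − (1)·row0  ⇒  L[1][0]=1, U row1=(0, 1, 4, 3)
  row2 ← row2 − (2)·row0  ⇒  L[2][0]=2, U row2=(0, 1, 3, 1)
  row3 ← row3 − (3)·row0  ⇒  L[3][0]=3, U row3=(0, 4, 4, 4)

L[1][0] = 1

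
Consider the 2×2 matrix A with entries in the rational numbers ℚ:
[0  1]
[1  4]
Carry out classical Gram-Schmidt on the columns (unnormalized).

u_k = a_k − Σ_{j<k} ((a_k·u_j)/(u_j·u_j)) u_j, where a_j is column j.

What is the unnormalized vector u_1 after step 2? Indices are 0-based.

u_1 = (1, 0)

Step 1: u_0 = a_0 = (0, 1).
Step 2: u_1 = a_1 − (4)·u_0 = (1, 0).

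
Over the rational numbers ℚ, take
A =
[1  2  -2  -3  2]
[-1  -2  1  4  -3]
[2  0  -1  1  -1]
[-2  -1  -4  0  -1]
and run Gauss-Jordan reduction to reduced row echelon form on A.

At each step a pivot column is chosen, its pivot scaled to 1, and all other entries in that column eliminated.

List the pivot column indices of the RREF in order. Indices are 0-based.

pivot(0,0)=1: scale R0 → (1, 2, -2, -3, 2)
  clear (1,0): R1 −= (-1)R0 → (0, 0, -1, 1, -1)
  clear (2,0): R2 −= (2)R0 → (0, -4, 3, 7, -5)
  clear (3,0): R3 −= (-2)R0 → (0, 3, -8, -6, 3)
pivot(1,1): swap R1↔R2
pivot(1,1)=-4: scale R1 → (0, 1, -3/4, -7/4, 5/4)
  clear (0,1): R0 −= (2)R1 → (1, 0, -1/2, 1/2, -1/2)
  clear (3,1): R3 −= (3)R1 → (0, 0, -23/4, -3/4, -3/4)
pivot(2,2)=-1: scale R2 → (0, 0, 1, -1, 1)
  clear (0,2): R0 −= (-1/2)R2 → (1, 0, 0, 0, 0)
  clear (1,2): R1 −= (-3/4)R2 → (0, 1, 0, -5/2, 2)
  clear (3,2): R3 −= (-23/4)R2 → (0, 0, 0, -13/2, 5)
pivot(3,3)=-13/2: scale R3 → (0, 0, 0, 1, -10/13)
  clear (1,3): R1 −= (-5/2)R3 → (0, 1, 0, 0, 1/13)
  clear (2,3): R2 −= (-1)R3 → (0, 0, 1, 0, 3/13)

pivot columns: 0, 1, 2, 3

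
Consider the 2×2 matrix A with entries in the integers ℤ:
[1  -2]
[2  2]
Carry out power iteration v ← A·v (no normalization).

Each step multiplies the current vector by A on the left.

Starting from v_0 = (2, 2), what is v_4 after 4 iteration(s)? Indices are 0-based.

v_0 = (2, 2).
v_1 = A·v_0 = (-2, 8).
v_2 = A·v_1 = (-18, 12).
v_3 = A·v_2 = (-42, -12).
v_4 = A·v_3 = (-18, -108).

v_4 = (-18, -108)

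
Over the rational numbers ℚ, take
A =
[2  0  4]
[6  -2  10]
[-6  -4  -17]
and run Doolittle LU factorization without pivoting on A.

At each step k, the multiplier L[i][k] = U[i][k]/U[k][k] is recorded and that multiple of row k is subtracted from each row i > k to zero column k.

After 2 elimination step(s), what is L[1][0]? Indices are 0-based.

L[1][0] = 3

k=0: U[0][0]=2
  eliminate (1,0): mult=3, new row 1: (0, -2, -2); set L[1][0]=3
  eliminate (2,0): mult=-3, new row 2: (0, -4, -5); set L[2][0]=-3
k=1: U[1][1]=-2
  eliminate (2,1): mult=2, new row 2: (0, 0, -1); set L[2][1]=2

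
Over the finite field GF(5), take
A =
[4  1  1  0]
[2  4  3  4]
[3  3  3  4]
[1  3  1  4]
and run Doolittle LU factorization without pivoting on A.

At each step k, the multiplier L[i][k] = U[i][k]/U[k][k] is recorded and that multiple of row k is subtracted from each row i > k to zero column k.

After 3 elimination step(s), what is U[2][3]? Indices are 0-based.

Step 1: pivot at (0,0) is 4.
  row1 ← row1 − (3)·row0  ⇒  L[1][0]=3, U row1=(0, 1, 0, 4)
  row2 ← row2 − (2)·row0  ⇒  L[2][0]=2, U row2=(0, 1, 1, 4)
  row3 ← row3 − (4)·row0  ⇒  L[3][0]=4, U row3=(0, 4, 2, 4)
Step 2: pivot at (1,1) is 1.
  row2 ← row2 − (1)·row1  ⇒  L[2][1]=1, U row2=(0, 0, 1, 0)
  row3 ← row3 − (4)·row1  ⇒  L[3][1]=4, U row3=(0, 0, 2, 3)
Step 3: pivot at (2,2) is 1.
  row3 ← row3 − (2)·row2  ⇒  L[3][2]=2, U row3=(0, 0, 0, 3)

U[2][3] = 0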